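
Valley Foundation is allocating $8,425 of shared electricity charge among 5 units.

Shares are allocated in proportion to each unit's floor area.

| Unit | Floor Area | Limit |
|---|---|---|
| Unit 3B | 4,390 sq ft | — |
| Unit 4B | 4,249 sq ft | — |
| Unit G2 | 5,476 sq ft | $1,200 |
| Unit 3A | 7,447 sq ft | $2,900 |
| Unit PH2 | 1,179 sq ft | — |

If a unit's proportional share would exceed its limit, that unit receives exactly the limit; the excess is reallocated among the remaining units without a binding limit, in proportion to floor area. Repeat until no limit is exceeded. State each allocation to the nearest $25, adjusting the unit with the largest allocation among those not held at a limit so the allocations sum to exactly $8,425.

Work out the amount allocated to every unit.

Total floor area = 22,741.
Pro-rata shares before constraints: Unit 3B 1,626.39; Unit 4B 1,574.15; Unit G2 2,028.73; Unit 3A 2,758.94; Unit PH2 436.79.
Cap binds for Unit G2 ($1,200); balance $7,225 reallocated over remaining floor area 17,265.
Cap binds for Unit 3A ($2,900); balance $4,325 reallocated over remaining floor area 9,818.
Remaining shares: Unit 3B 1,933.87 → $1,925; Unit 4B 1,871.76 → $1,875; Unit PH2 519.37 → $525.

Unit 3B: $1,925 · Unit 4B: $1,875 · Unit G2: $1,200 · Unit 3A: $2,900 · Unit PH2: $525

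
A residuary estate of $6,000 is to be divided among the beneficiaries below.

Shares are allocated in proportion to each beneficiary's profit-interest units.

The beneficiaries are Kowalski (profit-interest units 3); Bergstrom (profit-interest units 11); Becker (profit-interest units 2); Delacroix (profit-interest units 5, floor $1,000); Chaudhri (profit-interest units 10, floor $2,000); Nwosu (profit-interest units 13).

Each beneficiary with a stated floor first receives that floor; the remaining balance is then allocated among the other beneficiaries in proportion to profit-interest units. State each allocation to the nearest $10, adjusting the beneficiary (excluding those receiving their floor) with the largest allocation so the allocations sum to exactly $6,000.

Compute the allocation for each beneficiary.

Kowalski: $310; Bergstrom: $1,140; Becker: $210; Delacroix: $1,000; Chaudhri: $2,000; Nwosu: $1,340

Fund the minimums — Delacroix $1,000; Chaudhri $2,000. Remaining pool $3,000.
Remaining pool split over remaining profit-interest units 29: Kowalski 310.34 → $310; Bergstrom 1,137.93 → $1,140; Becker 206.90 → $210; Nwosu 1,344.83 → $1,340.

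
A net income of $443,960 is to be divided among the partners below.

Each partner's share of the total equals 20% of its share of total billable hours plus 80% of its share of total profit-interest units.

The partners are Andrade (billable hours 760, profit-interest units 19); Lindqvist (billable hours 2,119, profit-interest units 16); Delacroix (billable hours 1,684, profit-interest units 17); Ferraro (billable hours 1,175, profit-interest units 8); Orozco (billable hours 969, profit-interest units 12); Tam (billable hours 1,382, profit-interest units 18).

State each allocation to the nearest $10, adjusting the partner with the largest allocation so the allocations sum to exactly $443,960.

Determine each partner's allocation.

Totals — billable hours 8,089, profit-interest units 90.
Combined weights (20% billable hours + 80% profit-interest units): Andrade 0.1877; Lindqvist 0.1946; Delacroix 0.1927; Ferraro 0.1002; Orozco 0.1306; Tam 0.1942.
Proportional shares: Andrade 83,322.34; Lindqvist 86,400.99; Delacroix 85,572.36; Ferraro 44,468.33; Orozco 57,992.33; Tam 86,203.65.
Rounded to nearest $10: Andrade $83,320; Lindqvist $86,400; Delacroix $85,570; Ferraro $44,470; Orozco $57,990; Tam $86,200. Sum = $443,950.
Difference $443,960 − $443,950 = +$10 applied to largest allocation (Lindqvist): Lindqvist becomes $86,410.

Andrade: $83,320 · Lindqvist: $86,410 · Delacroix: $85,570 · Ferraro: $44,470 · Orozco: $57,990 · Tam: $86,200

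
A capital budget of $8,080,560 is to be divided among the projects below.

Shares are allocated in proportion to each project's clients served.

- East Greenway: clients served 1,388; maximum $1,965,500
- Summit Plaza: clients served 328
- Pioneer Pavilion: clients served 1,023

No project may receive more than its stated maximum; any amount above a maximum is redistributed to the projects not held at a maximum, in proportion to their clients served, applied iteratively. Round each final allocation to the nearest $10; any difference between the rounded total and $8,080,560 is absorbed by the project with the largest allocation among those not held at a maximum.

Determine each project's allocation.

Total clients served = 2,739.
Proportional shares (ignoring caps): East Greenway 4,094,858.44; Summit Plaza 967,661.07; Pioneer Pavilion 3,018,040.48.
Held at cap: East Greenway ($1,965,500); residual $6,115,060 reallocated over remaining clients served 1,351.
Redistributed shares: Summit Plaza 1,484,633.37 → $1,484,630; Pioneer Pavilion 4,630,426.63 → $4,630,430.

East Greenway: $1,965,500 | Summit Plaza: $1,484,630 | Pioneer Pavilion: $4,630,430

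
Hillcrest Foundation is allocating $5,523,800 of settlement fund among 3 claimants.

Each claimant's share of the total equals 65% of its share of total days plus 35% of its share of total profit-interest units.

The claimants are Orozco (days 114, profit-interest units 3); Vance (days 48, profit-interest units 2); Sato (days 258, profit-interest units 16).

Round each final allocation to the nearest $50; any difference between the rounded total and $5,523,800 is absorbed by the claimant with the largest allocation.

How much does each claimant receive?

Days total 420; profit-interest units total 21.
Composite weights (65% days + 35% profit-interest units): Orozco 0.2264; Vance 0.1076; Sato 0.6660.
Pro-rata amounts: Orozco 1,250,746.14; Vance 594,466.10; Sato 3,678,587.76.
Rounded to nearest $50: Orozco $1,250,750; Vance $594,450; Sato $3,678,600. Sum = $5,523,800.
Rounded total matches; no reconciliation needed.

Orozco: $1,250,750 · Vance: $594,450 · Sato: $3,678,600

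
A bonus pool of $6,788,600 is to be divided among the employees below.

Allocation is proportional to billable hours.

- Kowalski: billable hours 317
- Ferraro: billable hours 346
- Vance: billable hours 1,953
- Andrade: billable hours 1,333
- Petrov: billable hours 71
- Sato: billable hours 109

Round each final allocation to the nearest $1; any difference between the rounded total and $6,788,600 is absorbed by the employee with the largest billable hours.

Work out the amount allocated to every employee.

Billable hours total: 317 + 346 + 1,953 + 1,333 + 71 + 109 = 4,129.
Unrounded shares: Kowalski 521,188.23; Ferraro 568,867.91; Vance 3,210,979.85; Andrade 2,191,621.17; Petrov 116,733.01; Sato 179,209.83.
At nearest $1: Kowalski $521,188; Ferraro $568,868; Vance $3,210,980; Andrade $2,191,621; Petrov $116,733; Sato $179,210. Sum = $6,788,600.
Sum already equals the total — no adjustment.

Kowalski: $521,188 | Ferraro: $568,868 | Vance: $3,210,980 | Andrade: $2,191,621 | Petrov: $116,733 | Sato: $179,210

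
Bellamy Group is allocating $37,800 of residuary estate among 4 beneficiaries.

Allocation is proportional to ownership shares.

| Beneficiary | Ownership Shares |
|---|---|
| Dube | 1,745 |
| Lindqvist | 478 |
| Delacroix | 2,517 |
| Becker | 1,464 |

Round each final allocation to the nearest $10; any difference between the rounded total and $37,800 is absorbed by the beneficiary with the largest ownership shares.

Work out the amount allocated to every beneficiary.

Sum of ownership shares: 1,745 + 478 + 2,517 + 1,464 = 6,204.
Unrounded shares: Dube 10,632.01; Lindqvist 2,912.38; Delacroix 15,335.69; Becker 8,919.92.
At nearest $10: Dube $10,630; Lindqvist $2,910; Delacroix $15,340; Becker $8,920. Sum = $37,800.
Rounded total matches; no reconciliation needed.

Dube: $10,630 · Lindqvist: $2,910 · Delacroix: $15,340 · Becker: $8,920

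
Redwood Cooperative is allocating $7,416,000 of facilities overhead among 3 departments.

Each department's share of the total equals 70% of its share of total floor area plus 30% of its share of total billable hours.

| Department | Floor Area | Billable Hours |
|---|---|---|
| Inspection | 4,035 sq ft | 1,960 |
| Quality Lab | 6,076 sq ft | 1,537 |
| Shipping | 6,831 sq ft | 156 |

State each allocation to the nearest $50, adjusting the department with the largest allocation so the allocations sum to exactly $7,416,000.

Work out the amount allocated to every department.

Totals — floor area 16,942, billable hours 3,653.
Composite weights (70% floor area + 30% billable hours): Inspection 0.3277; Quality Lab 0.3773; Shipping 0.2951.
Raw shares: Inspection 2,430,070.77; Quality Lab 2,797,832.55; Shipping 2,188,096.68.
At nearest $50: Inspection $2,430,050; Quality Lab $2,797,850; Shipping $2,188,100. Sum = $7,416,000.
Rounded total matches; no reconciliation needed.

Inspection: $2,430,050; Quality Lab: $2,797,850; Shipping: $2,188,100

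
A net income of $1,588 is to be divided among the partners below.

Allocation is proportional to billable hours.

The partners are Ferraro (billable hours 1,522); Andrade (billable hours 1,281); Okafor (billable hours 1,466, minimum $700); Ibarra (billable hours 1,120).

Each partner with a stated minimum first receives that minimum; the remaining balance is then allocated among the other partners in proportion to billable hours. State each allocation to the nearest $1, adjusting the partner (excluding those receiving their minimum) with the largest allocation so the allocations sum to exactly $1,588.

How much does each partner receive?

Ferraro: $344 | Andrade: $290 | Okafor: $700 | Ibarra: $254

Minimums first: Okafor $700. Balance $888.
Balance split over remaining billable hours 3,923: Ferraro 344.52 → $345; Andrade 289.96 → $290; Ibarra 253.52 → $254.
Rounding difference −$1 applied to Ferraro → $344.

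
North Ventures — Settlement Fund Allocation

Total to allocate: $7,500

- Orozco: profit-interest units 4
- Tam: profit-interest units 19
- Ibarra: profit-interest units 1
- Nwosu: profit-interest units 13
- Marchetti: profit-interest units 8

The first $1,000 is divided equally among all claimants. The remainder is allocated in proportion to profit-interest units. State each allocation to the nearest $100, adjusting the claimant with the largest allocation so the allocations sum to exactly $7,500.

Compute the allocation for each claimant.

Equal tier: $1,000 ÷ 5 = $200 apiece.
Remainder $6,500 by profit-interest units (total 45): Orozco 577.78 → $600; Tam 2,744.44 → $2,700; Ibarra 144.44 → $100; Nwosu 1,877.78 → $1,900; Marchetti 1,155.56 → $1,200.
Totals: Orozco $200 + $600 = $800; Tam $200 + $2,700 = $2,900; Ibarra $200 + $100 = $300; Nwosu $200 + $1,900 = $2,100; Marchetti $200 + $1,200 = $1,400.

Orozco: $800 | Tam: $2,900 | Ibarra: $300 | Nwosu: $2,100 | Marchetti: $1,400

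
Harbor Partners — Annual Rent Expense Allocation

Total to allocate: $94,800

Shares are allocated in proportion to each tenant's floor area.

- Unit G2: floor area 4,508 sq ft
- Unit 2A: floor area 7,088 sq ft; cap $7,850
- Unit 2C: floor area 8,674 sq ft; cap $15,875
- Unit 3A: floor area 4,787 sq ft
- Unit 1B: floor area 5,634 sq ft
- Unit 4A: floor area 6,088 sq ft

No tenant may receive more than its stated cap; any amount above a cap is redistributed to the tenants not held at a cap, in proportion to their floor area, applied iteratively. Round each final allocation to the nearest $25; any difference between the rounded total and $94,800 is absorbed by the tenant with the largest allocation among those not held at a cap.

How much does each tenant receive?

Unit G2: $15,250 · Unit 2A: $7,850 · Unit 2C: $15,875 · Unit 3A: $16,200 · Unit 1B: $19,050 · Unit 4A: $20,575

Floor area total: 36,779.
Unconstrained shares: Unit G2 11,619.63; Unit 2A 18,269.73; Unit 2C 22,357.74; Unit 3A 12,338.77; Unit 1B 14,521.96; Unit 4A 15,692.17.
Held at cap: Unit 2A ($7,850), Unit 2C ($15,875); residual $71,075 reallocated over remaining floor area 21,017.
Shares after redistribution: Unit G2 15,245.09 → $15,250; Unit 3A 16,188.61 → $16,200; Unit 1B 19,052.98 → $19,050; Unit 4A 20,588.31 → $20,600.
Rounding difference −$25 applied to Unit 4A → $20,575.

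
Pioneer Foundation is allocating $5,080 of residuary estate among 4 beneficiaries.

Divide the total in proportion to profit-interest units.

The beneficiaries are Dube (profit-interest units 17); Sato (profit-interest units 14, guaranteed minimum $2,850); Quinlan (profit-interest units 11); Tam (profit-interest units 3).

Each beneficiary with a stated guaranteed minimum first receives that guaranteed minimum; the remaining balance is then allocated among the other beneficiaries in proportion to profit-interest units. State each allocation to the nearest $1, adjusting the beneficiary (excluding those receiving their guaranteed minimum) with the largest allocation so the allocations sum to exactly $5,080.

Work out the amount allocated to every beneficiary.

Guaranteed amounts: Sato $2,850. Balance $2,230.
Balance split over remaining profit-interest units 31: Dube 1,222.90 → $1,223; Quinlan 791.29 → $791; Tam 215.81 → $216.

Dube: $1,223 | Sato: $2,850 | Quinlan: $791 | Tam: $216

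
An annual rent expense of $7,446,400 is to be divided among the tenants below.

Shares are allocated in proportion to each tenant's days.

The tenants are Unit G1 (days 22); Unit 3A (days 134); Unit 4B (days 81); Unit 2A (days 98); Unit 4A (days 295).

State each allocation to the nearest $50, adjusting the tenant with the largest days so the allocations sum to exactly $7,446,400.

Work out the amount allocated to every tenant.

Days total: 630.
Unrounded shares: Unit G1 22/630 × $7,446,400 = 260,033.02; Unit 3A 134/630 × $7,446,400 = 1,583,837.46; Unit 4B 81/630 × $7,446,400 = 957,394.29; Unit 2A 98/630 × $7,446,400 = 1,158,328.89; Unit 4A 295/630 × $7,446,400 = 3,486,806.35.
After rounding ($50): Unit G1 $260,050; Unit 3A $1,583,850; Unit 4B $957,400; Unit 2A $1,158,350; Unit 4A $3,486,800. Sum = $7,446,450.
Difference $7,446,400 − $7,446,450 = −$50 applied to largest days (Unit 4A): Unit 4A becomes $3,486,750.

Unit G1: $260,050; Unit 3A: $1,583,850; Unit 4B: $957,400; Unit 2A: $1,158,350; Unit 4A: $3,486,750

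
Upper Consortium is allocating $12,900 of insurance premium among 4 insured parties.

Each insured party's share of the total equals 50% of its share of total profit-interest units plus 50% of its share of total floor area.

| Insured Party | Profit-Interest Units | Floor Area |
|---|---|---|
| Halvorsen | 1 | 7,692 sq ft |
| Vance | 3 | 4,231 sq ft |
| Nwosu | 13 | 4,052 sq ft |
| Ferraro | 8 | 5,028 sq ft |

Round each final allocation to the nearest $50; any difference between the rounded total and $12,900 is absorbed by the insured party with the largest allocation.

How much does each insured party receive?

Profit-interest units total 25; floor area total 21,003.
Composite weights (50% profit-interest units + 50% floor area): Halvorsen 0.2031; Vance 0.1607; Nwosu 0.3565; Ferraro 0.2797.
Pro-rata amounts: Halvorsen 2,620.21; Vance 2,073.34; Nwosu 4,598.37; Ferraro 3,608.09.
After rounding ($50): Halvorsen $2,600; Vance $2,050; Nwosu $4,600; Ferraro $3,600. Sum = $12,850.
Difference $12,900 − $12,850 = +$50 applied to largest allocation (Nwosu): Nwosu becomes $4,650.

Halvorsen: $2,600; Vance: $2,050; Nwosu: $4,650; Ferraro: $3,600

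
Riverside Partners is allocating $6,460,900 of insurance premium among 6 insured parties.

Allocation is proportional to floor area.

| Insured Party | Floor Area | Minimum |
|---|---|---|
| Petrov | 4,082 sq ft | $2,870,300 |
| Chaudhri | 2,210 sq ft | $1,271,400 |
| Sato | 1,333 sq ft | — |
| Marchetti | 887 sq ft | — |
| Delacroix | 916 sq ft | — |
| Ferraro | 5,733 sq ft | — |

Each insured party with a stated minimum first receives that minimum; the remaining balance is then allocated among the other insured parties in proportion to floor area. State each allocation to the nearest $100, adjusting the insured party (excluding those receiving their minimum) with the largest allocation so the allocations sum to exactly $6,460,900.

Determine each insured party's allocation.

Guaranteed amounts: Petrov $2,870,300; Chaudhri $1,271,400. Residual $2,319,200.
Residual split over remaining floor area 8,869: Sato 348,572.96 → $348,600; Marchetti 231,946.15 → $231,900; Delacroix 239,529.51 → $239,500; Ferraro 1,499,151.38 → $1,499,200.

Petrov: $2,870,300 · Chaudhri: $1,271,400 · Sato: $348,600 · Marchetti: $231,900 · Delacroix: $239,500 · Ferraro: $1,499,200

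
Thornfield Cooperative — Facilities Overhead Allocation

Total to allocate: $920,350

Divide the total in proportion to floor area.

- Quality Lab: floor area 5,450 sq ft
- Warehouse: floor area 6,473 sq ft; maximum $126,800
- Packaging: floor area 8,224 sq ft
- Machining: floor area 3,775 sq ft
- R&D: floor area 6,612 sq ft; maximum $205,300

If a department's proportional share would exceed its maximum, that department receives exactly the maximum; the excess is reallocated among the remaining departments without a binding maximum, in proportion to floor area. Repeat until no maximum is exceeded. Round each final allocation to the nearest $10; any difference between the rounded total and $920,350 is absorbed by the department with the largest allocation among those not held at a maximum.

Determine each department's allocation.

Quality Lab: $183,730 | Warehouse: $126,800 | Packaging: $277,260 | Machining: $127,260 | R&D: $205,300

Sum of floor area: 30,534.
Pro-rata shares before constraints: Quality Lab 164,272.86; Warehouse 195,107.93; Packaging 247,886.24; Machining 113,785.33; R&D 199,297.64.
Held at cap: Warehouse ($126,800); balance $793,550 reallocated over remaining floor area 24,061.
Held at cap: R&D ($205,300); balance $588,250 reallocated over remaining floor area 17,449.
Remaining shares: Quality Lab 183,733.31 → $183,730; Packaging 277,251.88 → $277,250; Machining 127,264.81 → $127,260.
Rounding difference +$10 applied to Packaging → $277,260.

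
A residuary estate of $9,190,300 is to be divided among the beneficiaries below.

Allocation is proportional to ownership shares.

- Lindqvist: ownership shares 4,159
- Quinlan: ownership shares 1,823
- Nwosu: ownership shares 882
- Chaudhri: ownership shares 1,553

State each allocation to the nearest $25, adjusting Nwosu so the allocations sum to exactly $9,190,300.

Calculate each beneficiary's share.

Sum of ownership shares: 8,417.
Pro-rata amounts: Lindqvist 4,159/8,417 × $9,190,300 = 4,541,102.26; Quinlan 1,823/8,417 × $9,190,300 = 1,990,485.55; Nwosu 882/8,417 × $9,190,300 = 963,032.51; Chaudhri 1,553/8,417 × $9,190,300 = 1,695,679.68.
Rounded to nearest $25: Lindqvist $4,541,100; Quinlan $1,990,475; Nwosu $963,025; Chaudhri $1,695,675. Sum = $9,190,275.
Difference $9,190,300 − $9,190,275 = +$25 applied to Nwosu: Nwosu becomes $963,050.

Lindqvist: $4,541,100 | Quinlan: $1,990,475 | Nwosu: $963,050 | Chaudhri: $1,695,675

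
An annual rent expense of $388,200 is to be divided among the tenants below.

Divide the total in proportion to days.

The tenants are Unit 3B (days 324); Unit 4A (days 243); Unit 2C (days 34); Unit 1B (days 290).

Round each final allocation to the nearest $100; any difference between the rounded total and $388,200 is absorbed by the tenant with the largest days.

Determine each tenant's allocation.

Unit 3B: $141,100; Unit 4A: $105,900; Unit 2C: $14,800; Unit 1B: $126,400

Sum of days: 891.
Raw shares: Unit 3B 324/891 × $388,200 = 141,163.64; Unit 4A 243/891 × $388,200 = 105,872.73; Unit 2C 34/891 × $388,200 = 14,813.47; Unit 1B 290/891 × $388,200 = 126,350.17.
At nearest $100: Unit 3B $141,200; Unit 4A $105,900; Unit 2C $14,800; Unit 1B $126,400. Sum = $388,300.
Difference $388,200 − $388,300 = −$100 applied to largest days (Unit 3B): Unit 3B becomes $141,100.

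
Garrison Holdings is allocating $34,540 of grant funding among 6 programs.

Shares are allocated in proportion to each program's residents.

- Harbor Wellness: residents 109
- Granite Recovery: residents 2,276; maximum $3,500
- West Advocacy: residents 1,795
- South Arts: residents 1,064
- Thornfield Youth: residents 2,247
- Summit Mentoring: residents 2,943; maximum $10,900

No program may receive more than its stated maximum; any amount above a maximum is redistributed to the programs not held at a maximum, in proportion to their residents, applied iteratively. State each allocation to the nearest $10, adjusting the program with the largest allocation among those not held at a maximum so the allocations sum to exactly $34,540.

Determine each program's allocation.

Harbor Wellness: $420; Granite Recovery: $3,500; West Advocacy: $6,930; South Arts: $4,110; Thornfield Youth: $8,680; Summit Mentoring: $10,900

Combined residents = 10,434.
Proportional shares (ignoring caps): Harbor Wellness 360.83; Granite Recovery 7,534.31; West Advocacy 5,942.05; South Arts 3,522.19; Thornfield Youth 7,438.32; Summit Mentoring 9,742.31.
Cap binds for Granite Recovery ($3,500); balance $31,040 reallocated over remaining residents 8,158.
Cap binds for Summit Mentoring ($10,900); balance $20,140 reallocated over remaining residents 5,215.
Redistributed shares: Harbor Wellness 420.95 → $420; West Advocacy 6,932.18 → $6,930; South Arts 4,109.10 → $4,110; Thornfield Youth 8,677.77 → $8,680.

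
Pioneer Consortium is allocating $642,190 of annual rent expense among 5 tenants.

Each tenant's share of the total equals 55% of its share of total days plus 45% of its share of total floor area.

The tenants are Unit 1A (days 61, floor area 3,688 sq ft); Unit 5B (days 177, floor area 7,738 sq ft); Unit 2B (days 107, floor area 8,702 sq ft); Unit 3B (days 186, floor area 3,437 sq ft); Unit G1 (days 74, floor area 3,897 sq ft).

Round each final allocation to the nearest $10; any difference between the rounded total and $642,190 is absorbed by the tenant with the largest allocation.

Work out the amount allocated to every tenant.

Unit 1A: $74,420; Unit 5B: $184,760; Unit 2B: $154,040; Unit 3B: $144,760; Unit G1: $84,210

Totals — days 605, floor area 27,462.
Combined weights (55% days + 45% floor area): Unit 1A 0.1159; Unit 5B 0.2877; Unit 2B 0.2399; Unit 3B 0.2254; Unit G1 0.1311.
Pro-rata amounts: Unit 1A 74,421.56; Unit 5B 184,761.99; Unit 2B 154,039.63; Unit 3B 144,756.40; Unit G1 84,210.41.
After rounding ($10): Unit 1A $74,420; Unit 5B $184,760; Unit 2B $154,040; Unit 3B $144,760; Unit G1 $84,210. Sum = $642,190.
Sum already equals the total — no adjustment.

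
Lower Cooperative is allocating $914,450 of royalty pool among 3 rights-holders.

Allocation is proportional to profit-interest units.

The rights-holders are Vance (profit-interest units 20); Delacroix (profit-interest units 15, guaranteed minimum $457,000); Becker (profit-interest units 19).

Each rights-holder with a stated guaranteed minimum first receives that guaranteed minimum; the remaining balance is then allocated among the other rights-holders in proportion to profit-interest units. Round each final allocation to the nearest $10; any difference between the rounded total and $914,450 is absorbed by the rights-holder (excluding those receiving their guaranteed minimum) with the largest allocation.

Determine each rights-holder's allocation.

Vance: $234,590; Delacroix: $457,000; Becker: $222,860

Guaranteed amounts: Delacroix $457,000. Balance $457,450.
Balance split over remaining profit-interest units 39: Vance 234,589.74 → $234,590; Becker 222,860.26 → $222,860.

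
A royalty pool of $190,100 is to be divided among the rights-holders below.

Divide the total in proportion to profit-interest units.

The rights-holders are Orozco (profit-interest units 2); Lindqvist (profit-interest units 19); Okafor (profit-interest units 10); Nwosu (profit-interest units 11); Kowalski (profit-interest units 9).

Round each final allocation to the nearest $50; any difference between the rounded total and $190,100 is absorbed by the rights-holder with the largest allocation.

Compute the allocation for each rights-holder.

Profit-interest units total: 51.
Unrounded shares: Orozco 2/51 × $190,100 = 7,454.90; Lindqvist 19/51 × $190,100 = 70,821.57; Okafor 10/51 × $190,100 = 37,274.51; Nwosu 11/51 × $190,100 = 41,001.96; Kowalski 9/51 × $190,100 = 33,547.06.
Rounded to nearest $50: Orozco $7,450; Lindqvist $70,800; Okafor $37,250; Nwosu $41,000; Kowalski $33,550. Sum = $190,050.
Difference $190,100 − $190,050 = +$50 applied to largest allocation (Lindqvist): Lindqvist becomes $70,850.

Orozco: $7,450 · Lindqvist: $70,850 · Okafor: $37,250 · Nwosu: $41,000 · Kowalski: $33,550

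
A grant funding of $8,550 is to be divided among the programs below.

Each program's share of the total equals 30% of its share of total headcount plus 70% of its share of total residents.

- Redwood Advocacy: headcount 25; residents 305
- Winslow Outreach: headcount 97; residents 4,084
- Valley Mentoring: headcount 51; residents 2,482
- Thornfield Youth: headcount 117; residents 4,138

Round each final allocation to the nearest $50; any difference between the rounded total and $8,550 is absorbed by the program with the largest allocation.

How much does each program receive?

Redwood Advocacy: $400 · Winslow Outreach: $3,100 · Valley Mentoring: $1,800 · Thornfield Youth: $3,250

Headcount total 290; residents total 11,009.
Combined weights (30% headcount + 70% residents): Redwood Advocacy 0.0453; Winslow Outreach 0.3600; Valley Mentoring 0.2106; Thornfield Youth 0.3841.
Proportional shares: Redwood Advocacy 386.93; Winslow Outreach 3,078.20; Valley Mentoring 1,800.42; Thornfield Youth 3,284.45.
At nearest $50: Redwood Advocacy $400; Winslow Outreach $3,100; Valley Mentoring $1,800; Thornfield Youth $3,300. Sum = $8,600.
Difference $8,550 − $8,600 = −$50 applied to largest allocation (Thornfield Youth): Thornfield Youth becomes $3,250.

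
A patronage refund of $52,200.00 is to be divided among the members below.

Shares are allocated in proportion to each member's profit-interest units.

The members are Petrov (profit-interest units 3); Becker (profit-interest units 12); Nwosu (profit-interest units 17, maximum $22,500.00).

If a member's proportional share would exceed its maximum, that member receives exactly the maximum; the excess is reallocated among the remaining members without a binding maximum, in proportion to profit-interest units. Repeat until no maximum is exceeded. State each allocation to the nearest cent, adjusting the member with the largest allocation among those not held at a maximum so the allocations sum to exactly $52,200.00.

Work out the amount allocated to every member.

Profit-interest units total: 32.
Unconstrained shares: Petrov 4,893.7500; Becker 19,575.0000; Nwosu 27,731.2500.
Held at cap: Nwosu ($22,500.00); remaining pool $29,700.00 reallocated over remaining profit-interest units 15.
Shares after redistribution: Petrov 5,940.0000 → $5,940.00; Becker 23,760.0000 → $23,760.00.

Petrov: $5,940.00 | Becker: $23,760.00 | Nwosu: $22,500.00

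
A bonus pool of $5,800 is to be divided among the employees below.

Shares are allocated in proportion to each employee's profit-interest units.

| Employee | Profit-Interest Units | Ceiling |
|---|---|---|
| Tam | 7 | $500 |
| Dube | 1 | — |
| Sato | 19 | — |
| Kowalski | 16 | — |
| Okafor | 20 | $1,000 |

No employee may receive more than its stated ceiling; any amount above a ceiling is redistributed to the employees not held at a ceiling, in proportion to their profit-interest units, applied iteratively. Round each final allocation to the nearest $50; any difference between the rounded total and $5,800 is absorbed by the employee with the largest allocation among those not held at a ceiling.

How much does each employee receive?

Combined profit-interest units = 63.
Pro-rata shares before constraints: Tam 644.44; Dube 92.06; Sato 1,749.21; Kowalski 1,473.02; Okafor 1,841.27.
Cap binds for Tam ($500), Okafor ($1,000); balance $4,300 reallocated over remaining profit-interest units 36.
Shares after redistribution: Dube 119.44 → $100; Sato 2,269.44 → $2,250; Kowalski 1,911.11 → $1,900.
Rounding difference +$50 applied to Sato → $2,300.

Tam: $500; Dube: $100; Sato: $2,300; Kowalski: $1,900; Okafor: $1,000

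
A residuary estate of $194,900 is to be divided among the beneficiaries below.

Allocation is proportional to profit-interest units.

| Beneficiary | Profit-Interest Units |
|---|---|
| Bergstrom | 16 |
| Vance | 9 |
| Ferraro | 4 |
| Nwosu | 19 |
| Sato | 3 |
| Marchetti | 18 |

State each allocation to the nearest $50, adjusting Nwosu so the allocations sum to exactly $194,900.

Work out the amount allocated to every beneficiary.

Bergstrom: $45,200 | Vance: $25,400 | Ferraro: $11,300 | Nwosu: $53,700 | Sato: $8,450 | Marchetti: $50,850

Combined profit-interest units = 69.
Raw shares: Bergstrom 16/69 × $194,900 = 45,194.20; Vance 9/69 × $194,900 = 25,421.74; Ferraro 4/69 × $194,900 = 11,298.55; Nwosu 19/69 × $194,900 = 53,668.12; Sato 3/69 × $194,900 = 8,473.91; Marchetti 18/69 × $194,900 = 50,843.48.
At nearest $50: Bergstrom $45,200; Vance $25,400; Ferraro $11,300; Nwosu $53,650; Sato $8,450; Marchetti $50,850. Sum = $194,850.
Difference $194,900 − $194,850 = +$50 applied to Nwosu: Nwosu becomes $53,700.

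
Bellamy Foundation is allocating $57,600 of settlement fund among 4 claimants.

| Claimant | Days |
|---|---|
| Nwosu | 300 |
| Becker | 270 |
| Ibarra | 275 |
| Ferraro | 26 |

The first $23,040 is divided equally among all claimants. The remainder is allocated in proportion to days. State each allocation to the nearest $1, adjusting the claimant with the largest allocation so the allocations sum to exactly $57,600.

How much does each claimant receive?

Nwosu: $17,663 · Becker: $16,473 · Ibarra: $16,672 · Ferraro: $6,792

First tranche $23,040 split equally: $5,760 each.
Remainder $34,560 by days (total 871): Nwosu 11,903.56 → $11,904; Becker 10,713.20 → $10,713; Ibarra 10,911.60 → $10,912; Ferraro 1,031.64 → $1,032.
Rounding difference −$1 on remainder applied to Nwosu.
Totals: Nwosu $5,760 + $11,903 = $17,663; Becker $5,760 + $10,713 = $16,473; Ibarra $5,760 + $10,912 = $16,672; Ferraro $5,760 + $1,032 = $6,792.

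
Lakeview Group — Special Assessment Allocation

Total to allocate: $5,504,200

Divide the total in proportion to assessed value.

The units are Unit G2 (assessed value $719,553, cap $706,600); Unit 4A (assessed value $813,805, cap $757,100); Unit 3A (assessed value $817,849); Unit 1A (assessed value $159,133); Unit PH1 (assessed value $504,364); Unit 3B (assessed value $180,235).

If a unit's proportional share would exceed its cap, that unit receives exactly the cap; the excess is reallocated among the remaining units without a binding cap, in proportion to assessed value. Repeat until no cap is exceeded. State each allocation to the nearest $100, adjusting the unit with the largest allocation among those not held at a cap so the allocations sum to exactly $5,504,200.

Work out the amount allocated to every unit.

Total assessed value = 3,194,939.
Pro-rata shares before constraints: Unit G2 1,239,636.69; Unit 4A 1,402,012.83; Unit 3A 1,408,979.79; Unit 1A 274,152.29; Unit PH1 868,911.84; Unit 3B 310,506.55.
Capped: Unit G2 ($706,600), Unit 4A ($757,100); residual $4,040,500 reallocated over remaining assessed value 1,661,581.
Redistributed shares: Unit 3A 1,988,779.89 → $1,988,800; Unit 1A 386,966.92 → $387,000; Unit PH1 1,226,472.10 → $1,226,500; Unit 3B 438,281.08 → $438,300.
Rounding difference −$100 applied to Unit 3A → $1,988,700.

Unit G2: $706,600; Unit 4A: $757,100; Unit 3A: $1,988,700; Unit 1A: $387,000; Unit PH1: $1,226,500; Unit 3B: $438,300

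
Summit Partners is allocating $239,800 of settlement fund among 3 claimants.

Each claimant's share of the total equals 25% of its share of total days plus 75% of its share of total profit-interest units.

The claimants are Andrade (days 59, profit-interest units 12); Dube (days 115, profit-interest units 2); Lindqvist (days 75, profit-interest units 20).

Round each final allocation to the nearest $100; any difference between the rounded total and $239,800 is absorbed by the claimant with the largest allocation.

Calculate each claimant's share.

Days total 249; profit-interest units total 34.
Combined weights (25% days + 75% profit-interest units): Andrade 0.3239; Dube 0.1596; Lindqvist 0.5165.
Raw shares: Andrade 77,681.49; Dube 38,267.16; Lindqvist 123,851.35.
After rounding ($100): Andrade $77,700; Dube $38,300; Lindqvist $123,900. Sum = $239,900.
Difference $239,800 − $239,900 = −$100 applied to largest allocation (Lindqvist): Lindqvist becomes $123,800.

Andrade: $77,700 | Dube: $38,300 | Lindqvist: $123,800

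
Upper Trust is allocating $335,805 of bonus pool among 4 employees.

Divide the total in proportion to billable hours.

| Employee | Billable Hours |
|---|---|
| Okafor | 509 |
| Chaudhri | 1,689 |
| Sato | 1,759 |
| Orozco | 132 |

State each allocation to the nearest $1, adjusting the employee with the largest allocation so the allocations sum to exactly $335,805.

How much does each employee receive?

Okafor: $41,801 · Chaudhri: $138,707 · Sato: $144,457 · Orozco: $10,840

Total billable hours = 4,089.
Unrounded shares: Okafor 509/4,089 × $335,805 = 41,801.11; Chaudhri 1,689/4,089 × $335,805 = 138,707.42; Sato 1,759/4,089 × $335,805 = 144,456.10; Orozco 132/4,089 × $335,805 = 10,840.37.
Rounded to nearest $1: Okafor $41,801; Chaudhri $138,707; Sato $144,456; Orozco $10,840. Sum = $335,804.
Difference $335,805 − $335,804 = +$1 applied to largest allocation (Sato): Sato becomes $144,457.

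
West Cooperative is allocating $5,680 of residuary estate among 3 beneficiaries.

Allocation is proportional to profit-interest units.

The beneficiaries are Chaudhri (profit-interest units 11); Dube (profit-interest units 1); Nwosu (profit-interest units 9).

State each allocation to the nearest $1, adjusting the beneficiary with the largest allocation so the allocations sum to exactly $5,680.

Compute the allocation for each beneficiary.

Total profit-interest units = 21.
Unrounded shares: Chaudhri 11/21 × $5,680 = 2,975.24; Dube 1/21 × $5,680 = 270.48; Nwosu 9/21 × $5,680 = 2,434.29.
At nearest $1: Chaudhri $2,975; Dube $270; Nwosu $2,434. Sum = $5,679.
Difference $5,680 − $5,679 = +$1 applied to largest allocation (Chaudhri): Chaudhri becomes $2,976.

Chaudhri: $2,976 | Dube: $270 | Nwosu: $2,434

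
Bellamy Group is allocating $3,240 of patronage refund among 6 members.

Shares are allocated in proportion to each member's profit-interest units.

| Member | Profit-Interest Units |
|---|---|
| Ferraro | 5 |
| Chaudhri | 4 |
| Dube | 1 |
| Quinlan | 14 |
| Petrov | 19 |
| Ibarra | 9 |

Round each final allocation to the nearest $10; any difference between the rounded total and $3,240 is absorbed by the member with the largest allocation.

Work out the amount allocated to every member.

Combined profit-interest units = 52.
Pro-rata amounts: Ferraro 5/52 × $3,240 = 311.54; Chaudhri 4/52 × $3,240 = 249.23; Dube 1/52 × $3,240 = 62.31; Quinlan 14/52 × $3,240 = 872.31; Petrov 19/52 × $3,240 = 1,183.85; Ibarra 9/52 × $3,240 = 560.77.
Rounded to nearest $10: Ferraro $310; Chaudhri $250; Dube $60; Quinlan $870; Petrov $1,180; Ibarra $560. Sum = $3,230.
Difference $3,240 − $3,230 = +$10 applied to largest allocation (Petrov): Petrov becomes $1,190.

Ferraro: $310 | Chaudhri: $250 | Dube: $60 | Quinlan: $870 | Petrov: $1,190 | Ibarra: $560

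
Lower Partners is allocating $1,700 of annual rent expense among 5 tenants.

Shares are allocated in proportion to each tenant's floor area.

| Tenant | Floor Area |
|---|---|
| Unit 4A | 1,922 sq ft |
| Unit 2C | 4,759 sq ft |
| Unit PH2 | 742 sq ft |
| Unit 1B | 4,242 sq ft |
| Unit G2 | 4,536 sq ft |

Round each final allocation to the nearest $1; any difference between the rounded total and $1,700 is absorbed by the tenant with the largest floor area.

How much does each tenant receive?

Sum of floor area: 1,922 + 4,759 + 742 + 4,242 + 4,536 = 16,201.
Raw shares: Unit 4A 201.68; Unit 2C 499.37; Unit PH2 77.86; Unit 1B 445.12; Unit G2 475.97.
After rounding ($1): Unit 4A $202; Unit 2C $499; Unit PH2 $78; Unit 1B $445; Unit G2 $476. Sum = $1,700.
No rounding difference to absorb.

Unit 4A: $202 · Unit 2C: $499 · Unit PH2: $78 · Unit 1B: $445 · Unit G2: $476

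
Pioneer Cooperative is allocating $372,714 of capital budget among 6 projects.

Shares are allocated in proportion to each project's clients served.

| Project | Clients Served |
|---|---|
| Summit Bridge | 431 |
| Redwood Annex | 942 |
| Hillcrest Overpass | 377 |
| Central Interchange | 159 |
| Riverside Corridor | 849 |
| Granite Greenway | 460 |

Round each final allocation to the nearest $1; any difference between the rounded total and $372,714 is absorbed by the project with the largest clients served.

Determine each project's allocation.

Summit Bridge: $49,919 · Redwood Annex: $109,103 · Hillcrest Overpass: $43,665 · Central Interchange: $18,416 · Riverside Corridor: $98,333 · Granite Greenway: $53,278

Total clients served = 3,218.
Raw shares: Summit Bridge 431/3,218 × $372,714 = 49,919.12; Redwood Annex 942/3,218 × $372,714 = 109,103.97; Hillcrest Overpass 377/3,218 × $372,714 = 43,664.75; Central Interchange 159/3,218 × $372,714 = 18,415.64; Riverside Corridor 849/3,218 × $372,714 = 98,332.56; Granite Greenway 460/3,218 × $372,714 = 53,277.95.
After rounding ($1): Summit Bridge $49,919; Redwood Annex $109,104; Hillcrest Overpass $43,665; Central Interchange $18,416; Riverside Corridor $98,333; Granite Greenway $53,278. Sum = $372,715.
Difference $372,714 − $372,715 = −$1 applied to largest clients served (Redwood Annex): Redwood Annex becomes $109,103.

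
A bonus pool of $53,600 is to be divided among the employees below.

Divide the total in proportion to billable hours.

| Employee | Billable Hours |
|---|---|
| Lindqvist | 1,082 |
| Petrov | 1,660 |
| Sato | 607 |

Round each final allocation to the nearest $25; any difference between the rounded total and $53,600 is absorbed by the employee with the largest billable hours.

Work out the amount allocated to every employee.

Lindqvist: $17,325 | Petrov: $26,550 | Sato: $9,725

Combined billable hours = 1,082 + 1,660 + 607 = 3,349.
Pro-rata amounts: Lindqvist 17,317.17; Petrov 26,567.93; Sato 9,714.90.
Rounded to nearest $25: Lindqvist $17,325; Petrov $26,575; Sato $9,725. Sum = $53,625.
Difference $53,600 − $53,625 = −$25 applied to largest billable hours (Petrov): Petrov becomes $26,550.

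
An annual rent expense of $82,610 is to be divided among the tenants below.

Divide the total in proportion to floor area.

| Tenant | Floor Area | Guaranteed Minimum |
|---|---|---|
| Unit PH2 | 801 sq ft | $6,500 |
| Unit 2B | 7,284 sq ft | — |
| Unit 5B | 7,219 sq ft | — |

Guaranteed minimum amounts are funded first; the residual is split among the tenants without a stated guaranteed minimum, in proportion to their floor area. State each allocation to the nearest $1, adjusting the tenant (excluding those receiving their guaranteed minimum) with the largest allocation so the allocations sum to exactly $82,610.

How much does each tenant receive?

Unit PH2: $6,500; Unit 2B: $38,226; Unit 5B: $37,884

Guaranteed amounts: Unit PH2 $6,500. Residual $76,110.
Residual split over remaining floor area 14,503: Unit 2B 38,225.56 → $38,226; Unit 5B 37,884.44 → $37,884.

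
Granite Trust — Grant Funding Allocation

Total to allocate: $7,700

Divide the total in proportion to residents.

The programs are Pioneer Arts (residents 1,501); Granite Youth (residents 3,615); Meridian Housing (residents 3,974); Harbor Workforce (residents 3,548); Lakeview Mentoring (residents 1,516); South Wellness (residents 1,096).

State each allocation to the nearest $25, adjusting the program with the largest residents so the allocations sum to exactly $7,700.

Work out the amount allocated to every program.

Pioneer Arts: $750; Granite Youth: $1,825; Meridian Housing: $2,000; Harbor Workforce: $1,800; Lakeview Mentoring: $775; South Wellness: $550

Residents total: 1,501 + 3,615 + 3,974 + 3,548 + 1,516 + 1,096 = 15,250.
Pro-rata amounts: Pioneer Arts 757.88; Granite Youth 1,825.28; Meridian Housing 2,006.54; Harbor Workforce 1,791.45; Lakeview Mentoring 765.46; South Wellness 553.39.
At nearest $25: Pioneer Arts $750; Granite Youth $1,825; Meridian Housing $2,000; Harbor Workforce $1,800; Lakeview Mentoring $775; South Wellness $550. Sum = $7,700.
No rounding difference to absorb.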